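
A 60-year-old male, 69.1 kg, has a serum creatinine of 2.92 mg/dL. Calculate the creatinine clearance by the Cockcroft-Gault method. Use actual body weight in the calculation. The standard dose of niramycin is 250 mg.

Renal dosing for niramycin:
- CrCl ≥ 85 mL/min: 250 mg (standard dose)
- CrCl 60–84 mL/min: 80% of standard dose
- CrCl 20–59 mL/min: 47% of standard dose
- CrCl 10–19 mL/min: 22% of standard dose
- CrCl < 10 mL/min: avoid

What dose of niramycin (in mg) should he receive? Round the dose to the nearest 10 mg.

120 mg

CrCl = (140 − 60) × 69.1 / (72 × 2.92) = 5528.0 / 210.24 ≈ 26.3 mL/min
CrCl ≈ 26 mL/min → bracket 20–59 mL/min.
47% of 250 mg = 117.5 mg → 120 mg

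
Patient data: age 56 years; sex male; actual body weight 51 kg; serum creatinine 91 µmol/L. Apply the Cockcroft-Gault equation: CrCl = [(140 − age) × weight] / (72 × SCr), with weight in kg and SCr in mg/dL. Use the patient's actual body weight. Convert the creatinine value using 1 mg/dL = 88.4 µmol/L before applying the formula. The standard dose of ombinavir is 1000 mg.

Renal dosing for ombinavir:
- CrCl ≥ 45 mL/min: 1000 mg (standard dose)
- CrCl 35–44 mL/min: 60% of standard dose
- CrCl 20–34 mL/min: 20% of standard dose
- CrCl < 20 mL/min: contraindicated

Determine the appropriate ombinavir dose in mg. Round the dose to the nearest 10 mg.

1000 mg

SCr = 91 / 88.4 = 1.029 mg/dL
CrCl = (140 − 56) × 51 / (72 × 1.029) = 4284.0 / 74.09 ≈ 57.8 mL/min
CrCl ≈ 58 mL/min → bracket ≥ 45 mL/min.
100% of 1000 mg = 1000 mg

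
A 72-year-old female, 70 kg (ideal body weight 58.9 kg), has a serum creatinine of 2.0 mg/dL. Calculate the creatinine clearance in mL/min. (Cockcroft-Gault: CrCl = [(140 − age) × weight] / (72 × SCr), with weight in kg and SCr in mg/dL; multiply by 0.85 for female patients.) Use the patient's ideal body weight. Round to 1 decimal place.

23.6 mL/min

CrCl = (140 − 72) × 58.9 / (72 × 2) × 0.85 = 4005.2 / 144.00 × 0.85 ≈ 23.6 mL/min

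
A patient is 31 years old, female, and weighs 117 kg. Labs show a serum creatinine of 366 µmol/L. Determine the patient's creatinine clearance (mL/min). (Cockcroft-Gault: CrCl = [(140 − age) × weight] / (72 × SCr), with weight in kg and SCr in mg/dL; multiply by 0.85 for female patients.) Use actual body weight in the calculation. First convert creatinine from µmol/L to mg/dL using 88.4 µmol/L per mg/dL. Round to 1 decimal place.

36.4 mL/min

SCr = 366 / 88.4 = 4.14 mg/dL
CrCl = (140 − 31) × 117 / (72 × 4.14) × 0.85 = 12753.0 / 298.08 × 0.85 ≈ 36.4 mL/min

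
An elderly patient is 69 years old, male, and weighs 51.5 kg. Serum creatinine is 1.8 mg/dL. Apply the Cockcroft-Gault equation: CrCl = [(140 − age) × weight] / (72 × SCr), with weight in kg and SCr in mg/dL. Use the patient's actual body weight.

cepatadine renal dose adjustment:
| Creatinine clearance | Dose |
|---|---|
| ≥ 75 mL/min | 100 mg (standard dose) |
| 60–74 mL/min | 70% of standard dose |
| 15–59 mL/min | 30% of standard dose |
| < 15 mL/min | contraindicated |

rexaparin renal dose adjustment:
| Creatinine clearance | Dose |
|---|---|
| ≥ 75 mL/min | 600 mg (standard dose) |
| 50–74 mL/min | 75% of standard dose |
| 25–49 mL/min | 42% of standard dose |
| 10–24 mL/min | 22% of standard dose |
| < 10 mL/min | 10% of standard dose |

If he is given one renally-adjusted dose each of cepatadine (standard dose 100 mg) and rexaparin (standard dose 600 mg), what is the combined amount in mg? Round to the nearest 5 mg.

CrCl = (140 − 69) × 51.5 / (72 × 1.8) = 3656.5 / 129.60 ≈ 28.2 mL/min
CrCl ≈ 28 mL/min.
cepatadine: 15–59 mL/min → 30% of 100 mg = 30 mg.
rexaparin: 25–49 mL/min → 42% of 600 mg = 252 mg.
Total = 30 + 252 = 282 mg.

280 mg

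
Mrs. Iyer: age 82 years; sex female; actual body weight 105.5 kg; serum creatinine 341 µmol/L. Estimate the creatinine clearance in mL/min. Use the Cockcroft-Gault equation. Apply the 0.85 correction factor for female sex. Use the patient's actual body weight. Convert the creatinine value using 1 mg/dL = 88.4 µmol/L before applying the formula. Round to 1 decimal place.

SCr = 341 / 88.4 = 3.857 mg/dL
CrCl = (140 − 82) × 105.5 / (72 × 3.857) × 0.85 = 6119.0 / 277.70 × 0.85 ≈ 18.7 mL/min

18.7 mL/min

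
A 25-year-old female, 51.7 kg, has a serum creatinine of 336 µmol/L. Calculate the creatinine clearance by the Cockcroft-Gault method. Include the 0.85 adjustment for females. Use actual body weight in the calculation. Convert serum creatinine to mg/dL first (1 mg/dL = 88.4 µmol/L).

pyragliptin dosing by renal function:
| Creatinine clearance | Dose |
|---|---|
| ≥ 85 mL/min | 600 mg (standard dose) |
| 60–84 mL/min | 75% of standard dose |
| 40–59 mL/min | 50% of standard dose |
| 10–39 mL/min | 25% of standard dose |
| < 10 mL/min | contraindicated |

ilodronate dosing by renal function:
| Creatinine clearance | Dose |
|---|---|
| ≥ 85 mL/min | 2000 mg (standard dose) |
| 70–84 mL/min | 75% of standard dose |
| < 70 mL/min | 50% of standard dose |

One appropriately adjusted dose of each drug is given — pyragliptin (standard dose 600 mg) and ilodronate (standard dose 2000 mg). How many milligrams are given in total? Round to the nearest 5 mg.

SCr = 336 / 88.4 = 3.801 mg/dL
CrCl = (140 − 25) × 51.7 / (72 × 3.801) × 0.85 = 5945.5 / 273.67 × 0.85 ≈ 18.5 mL/min
CrCl ≈ 18 mL/min.
pyragliptin: 10–39 mL/min → 25% of 600 mg = 150 mg.
ilodronate: < 70 mL/min → 50% of 2000 mg = 1000 mg.
Total = 150 + 1000 = 1150 mg.

1150 mg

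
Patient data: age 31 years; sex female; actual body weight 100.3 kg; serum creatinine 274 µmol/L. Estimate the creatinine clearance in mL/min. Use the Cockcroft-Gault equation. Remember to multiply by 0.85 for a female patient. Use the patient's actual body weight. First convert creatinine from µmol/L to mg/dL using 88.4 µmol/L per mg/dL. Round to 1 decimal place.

41.6 mL/min

SCr = 274 / 88.4 = 3.1 mg/dL
CrCl = (140 − 31) × 100.3 / (72 × 3.1) × 0.85 = 10932.7 / 223.20 × 0.85 ≈ 41.6 mL/min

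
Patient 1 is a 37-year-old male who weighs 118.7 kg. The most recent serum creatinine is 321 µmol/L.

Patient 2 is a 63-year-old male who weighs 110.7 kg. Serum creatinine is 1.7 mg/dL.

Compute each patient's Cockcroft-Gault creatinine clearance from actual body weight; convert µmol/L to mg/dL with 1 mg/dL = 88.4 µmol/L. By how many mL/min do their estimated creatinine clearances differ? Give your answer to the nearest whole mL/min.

Patient 1: SCr = 321 / 88.4 = 3.631 mg/dL
Patient 1: CrCl = (140 − 37) × 118.7 / (72 × 3.631) = 12226.1 / 261.43 ≈ 46.8 mL/min
Patient 2: CrCl = (140 − 63) × 110.7 / (72 × 1.7) = 8523.9 / 122.40 ≈ 69.6 mL/min
|46.8 − 69.6| = 22.8 mL/min

23 mL/min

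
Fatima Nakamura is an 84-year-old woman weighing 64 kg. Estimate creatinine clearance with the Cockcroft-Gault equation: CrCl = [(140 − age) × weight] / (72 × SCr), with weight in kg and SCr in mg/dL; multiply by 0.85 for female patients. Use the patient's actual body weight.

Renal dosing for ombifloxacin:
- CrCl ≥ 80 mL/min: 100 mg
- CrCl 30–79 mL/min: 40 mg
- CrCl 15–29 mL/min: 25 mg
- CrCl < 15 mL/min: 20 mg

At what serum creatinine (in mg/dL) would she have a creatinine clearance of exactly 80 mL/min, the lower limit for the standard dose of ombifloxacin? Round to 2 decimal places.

Standard dose requires CrCl ≥ 80 mL/min.
Set (140 − 84) × 64 × 0.85 / (72 × SCr) = 80
SCr = (140 − 84) × 64 × 0.85 / (72 × 80) = 0.529 mg/dL

0.53 mg/dL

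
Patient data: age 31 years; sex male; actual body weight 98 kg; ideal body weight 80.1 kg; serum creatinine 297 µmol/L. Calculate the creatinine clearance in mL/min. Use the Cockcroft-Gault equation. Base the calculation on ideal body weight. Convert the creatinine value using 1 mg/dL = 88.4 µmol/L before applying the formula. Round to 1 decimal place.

36.1 mL/min

SCr = 297 / 88.4 = 3.36 mg/dL
CrCl = (140 − 31) × 80.1 / (72 × 3.36) = 8730.9 / 241.92 ≈ 36.1 mL/min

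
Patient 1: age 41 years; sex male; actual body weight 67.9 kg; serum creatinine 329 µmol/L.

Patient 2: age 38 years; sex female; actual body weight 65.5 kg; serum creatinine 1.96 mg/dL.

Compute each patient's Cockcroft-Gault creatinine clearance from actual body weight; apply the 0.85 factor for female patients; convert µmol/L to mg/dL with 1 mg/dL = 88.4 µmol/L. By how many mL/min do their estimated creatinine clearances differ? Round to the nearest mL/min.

15 mL/min

Patient 1: SCr = 329 / 88.4 = 3.722 mg/dL
Patient 1: CrCl = (140 − 41) × 67.9 / (72 × 3.722) = 6722.1 / 267.98 ≈ 25.1 mL/min
Patient 2: CrCl = (140 − 38) × 65.5 / (72 × 1.96) × 0.85 = 6681.0 / 141.12 × 0.85 ≈ 40.2 mL/min
|25.1 − 40.2| = 15.1 mL/min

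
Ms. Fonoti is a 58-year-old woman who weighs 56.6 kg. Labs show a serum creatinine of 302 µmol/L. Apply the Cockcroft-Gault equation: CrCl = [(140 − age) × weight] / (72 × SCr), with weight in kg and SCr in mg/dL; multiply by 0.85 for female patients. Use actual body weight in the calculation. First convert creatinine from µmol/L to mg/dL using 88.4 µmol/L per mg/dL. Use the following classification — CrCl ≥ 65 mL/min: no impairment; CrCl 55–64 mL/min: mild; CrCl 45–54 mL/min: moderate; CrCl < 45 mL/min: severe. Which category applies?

severe

SCr = 302 / 88.4 = 3.416 mg/dL
CrCl = (140 − 58) × 56.6 / (72 × 3.416) × 0.85 = 4641.2 / 245.95 × 0.85 ≈ 16.0 mL/min
16 mL/min falls in the 'severe' range.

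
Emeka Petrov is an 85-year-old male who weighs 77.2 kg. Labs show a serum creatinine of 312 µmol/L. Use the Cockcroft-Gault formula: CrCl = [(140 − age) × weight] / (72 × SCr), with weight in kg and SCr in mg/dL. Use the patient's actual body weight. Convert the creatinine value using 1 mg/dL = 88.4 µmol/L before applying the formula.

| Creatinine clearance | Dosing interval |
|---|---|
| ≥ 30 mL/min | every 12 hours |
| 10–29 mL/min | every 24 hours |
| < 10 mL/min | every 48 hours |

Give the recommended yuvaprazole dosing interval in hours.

every 24 hours

SCr = 312 / 88.4 = 3.529 mg/dL
CrCl = (140 − 85) × 77.2 / (72 × 3.529) = 4246.0 / 254.09 ≈ 16.7 mL/min
CrCl ≈ 17 mL/min → bracket 10–29 mL/min → every 24 hours.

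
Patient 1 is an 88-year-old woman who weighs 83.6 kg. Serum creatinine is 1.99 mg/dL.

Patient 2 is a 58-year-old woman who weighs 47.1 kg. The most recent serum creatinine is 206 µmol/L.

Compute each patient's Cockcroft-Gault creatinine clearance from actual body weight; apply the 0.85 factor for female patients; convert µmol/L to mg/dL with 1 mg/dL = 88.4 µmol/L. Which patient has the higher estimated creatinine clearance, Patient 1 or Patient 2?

Patient 1: CrCl = (140 − 88) × 83.6 / (72 × 1.99) × 0.85 = 4347.2 / 143.28 × 0.85 ≈ 25.8 mL/min
Patient 2: SCr = 206 / 88.4 = 2.33 mg/dL
Patient 2: CrCl = (140 − 58) × 47.1 / (72 × 2.33) × 0.85 = 3862.2 / 167.76 × 0.85 ≈ 19.6 mL/min
25.8 vs 19.6 mL/min → Patient 1 is higher.

Patient 1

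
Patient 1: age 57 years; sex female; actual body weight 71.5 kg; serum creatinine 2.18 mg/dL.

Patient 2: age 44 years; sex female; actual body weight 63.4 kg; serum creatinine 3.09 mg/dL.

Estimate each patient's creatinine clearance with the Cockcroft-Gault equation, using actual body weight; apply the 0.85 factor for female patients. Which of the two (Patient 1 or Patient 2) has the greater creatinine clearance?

Patient 1

Patient 1: CrCl = (140 − 57) × 71.5 / (72 × 2.18) × 0.85 = 5934.5 / 156.96 × 0.85 ≈ 32.1 mL/min
Patient 2: CrCl = (140 − 44) × 63.4 / (72 × 3.09) × 0.85 = 6086.4 / 222.48 × 0.85 ≈ 23.3 mL/min
32.1 vs 23.3 mL/min → Patient 1 is higher.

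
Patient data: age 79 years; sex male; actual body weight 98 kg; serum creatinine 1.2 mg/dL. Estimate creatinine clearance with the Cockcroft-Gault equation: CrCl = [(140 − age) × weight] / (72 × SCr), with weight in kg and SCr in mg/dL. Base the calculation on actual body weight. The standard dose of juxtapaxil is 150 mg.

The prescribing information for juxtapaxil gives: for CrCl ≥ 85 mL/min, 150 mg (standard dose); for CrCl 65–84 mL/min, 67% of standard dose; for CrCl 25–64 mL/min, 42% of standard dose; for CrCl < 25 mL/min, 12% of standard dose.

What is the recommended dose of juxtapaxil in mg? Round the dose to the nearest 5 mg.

CrCl = (140 − 79) × 98 / (72 × 1.2) = 5978.0 / 86.40 ≈ 69.2 mL/min
CrCl ≈ 69 mL/min → bracket 65–84 mL/min.
67% of 150 mg = 100.5 mg → 100 mg

100 mg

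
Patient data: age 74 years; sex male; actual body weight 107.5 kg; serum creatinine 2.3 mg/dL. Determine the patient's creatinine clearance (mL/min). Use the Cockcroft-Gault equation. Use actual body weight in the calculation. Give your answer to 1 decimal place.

42.8 mL/min

CrCl = (140 − 74) × 107.5 / (72 × 2.3) = 7095.0 / 165.60 ≈ 42.8 mL/min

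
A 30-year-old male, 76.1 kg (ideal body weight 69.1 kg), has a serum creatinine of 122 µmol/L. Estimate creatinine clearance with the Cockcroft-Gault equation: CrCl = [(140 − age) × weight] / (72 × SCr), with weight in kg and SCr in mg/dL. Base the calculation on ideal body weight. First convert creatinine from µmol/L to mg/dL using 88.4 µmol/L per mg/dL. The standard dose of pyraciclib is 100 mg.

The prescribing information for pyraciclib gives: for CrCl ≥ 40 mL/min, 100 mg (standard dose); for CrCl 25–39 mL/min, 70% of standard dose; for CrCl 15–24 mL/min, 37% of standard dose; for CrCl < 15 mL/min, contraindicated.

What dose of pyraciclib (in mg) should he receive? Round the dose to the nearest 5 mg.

SCr = 122 / 88.4 = 1.38 mg/dL
CrCl = (140 − 30) × 69.1 / (72 × 1.38) = 7601.0 / 99.36 ≈ 76.5 mL/min
CrCl ≈ 76 mL/min → bracket ≥ 40 mL/min.
100% of 100 mg = 100 mg

100 mg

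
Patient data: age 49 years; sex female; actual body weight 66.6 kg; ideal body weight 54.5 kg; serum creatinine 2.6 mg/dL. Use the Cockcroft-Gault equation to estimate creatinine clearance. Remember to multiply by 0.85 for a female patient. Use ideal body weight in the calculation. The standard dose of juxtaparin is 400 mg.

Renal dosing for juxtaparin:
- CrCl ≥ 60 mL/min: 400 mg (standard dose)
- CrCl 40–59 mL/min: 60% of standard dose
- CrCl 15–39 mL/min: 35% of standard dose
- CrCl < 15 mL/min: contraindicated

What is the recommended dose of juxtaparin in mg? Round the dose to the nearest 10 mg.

140 mg

CrCl = (140 − 49) × 54.5 / (72 × 2.6) × 0.85 = 4959.5 / 187.20 × 0.85 ≈ 22.5 mL/min
CrCl ≈ 23 mL/min → bracket 15–39 mL/min.
35% of 400 mg = 140 mg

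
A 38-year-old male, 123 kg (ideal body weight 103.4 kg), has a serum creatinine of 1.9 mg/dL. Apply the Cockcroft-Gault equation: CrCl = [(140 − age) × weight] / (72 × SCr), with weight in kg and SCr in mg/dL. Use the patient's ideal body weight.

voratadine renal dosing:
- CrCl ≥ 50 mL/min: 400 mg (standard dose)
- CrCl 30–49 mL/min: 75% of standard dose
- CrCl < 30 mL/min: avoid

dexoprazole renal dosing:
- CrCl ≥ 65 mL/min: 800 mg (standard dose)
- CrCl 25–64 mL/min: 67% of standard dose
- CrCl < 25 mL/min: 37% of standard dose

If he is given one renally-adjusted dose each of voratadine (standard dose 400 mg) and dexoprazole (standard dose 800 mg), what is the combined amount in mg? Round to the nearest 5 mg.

1200 mg

CrCl = (140 − 38) × 103.4 / (72 × 1.9) = 10546.8 / 136.80 ≈ 77.1 mL/min
CrCl ≈ 77 mL/min.
voratadine: ≥ 50 mL/min → 100% of 400 mg = 400 mg.
dexoprazole: ≥ 65 mL/min → 100% of 800 mg = 800 mg.
Total = 400 + 800 = 1200 mg.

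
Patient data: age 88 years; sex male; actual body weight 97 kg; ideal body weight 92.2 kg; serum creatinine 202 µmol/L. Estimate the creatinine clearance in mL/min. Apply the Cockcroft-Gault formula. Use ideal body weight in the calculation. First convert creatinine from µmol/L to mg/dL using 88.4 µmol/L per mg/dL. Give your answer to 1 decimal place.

SCr = 202 / 88.4 = 2.285 mg/dL
CrCl = (140 − 88) × 92.2 / (72 × 2.285) = 4794.4 / 164.52 ≈ 29.1 mL/min

29.1 mL/min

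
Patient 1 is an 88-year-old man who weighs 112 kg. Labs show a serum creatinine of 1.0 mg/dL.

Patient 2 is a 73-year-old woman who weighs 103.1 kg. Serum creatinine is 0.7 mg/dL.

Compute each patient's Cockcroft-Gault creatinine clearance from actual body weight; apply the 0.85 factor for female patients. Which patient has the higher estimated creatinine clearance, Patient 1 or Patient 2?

Patient 1: CrCl = (140 − 88) × 112 / (72 × 1) = 5824.0 / 72.00 ≈ 80.9 mL/min
Patient 2: CrCl = (140 − 73) × 103.1 / (72 × 0.7) × 0.85 = 6907.7 / 50.40 × 0.85 ≈ 116.5 mL/min
80.9 vs 116.5 mL/min → Patient 2 is higher.

Patient 2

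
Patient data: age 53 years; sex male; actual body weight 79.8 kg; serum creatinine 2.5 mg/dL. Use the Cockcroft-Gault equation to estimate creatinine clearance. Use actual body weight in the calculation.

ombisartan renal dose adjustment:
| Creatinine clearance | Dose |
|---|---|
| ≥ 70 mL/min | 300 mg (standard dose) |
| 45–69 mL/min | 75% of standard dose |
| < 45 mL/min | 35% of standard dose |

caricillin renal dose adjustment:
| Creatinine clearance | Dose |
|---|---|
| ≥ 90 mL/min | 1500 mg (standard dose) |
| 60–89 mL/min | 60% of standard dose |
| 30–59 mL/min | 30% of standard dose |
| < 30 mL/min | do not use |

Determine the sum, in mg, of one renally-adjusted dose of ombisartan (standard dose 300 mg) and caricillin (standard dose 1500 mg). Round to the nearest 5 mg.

CrCl = (140 − 53) × 79.8 / (72 × 2.5) = 6942.6 / 180.00 ≈ 38.6 mL/min
CrCl ≈ 39 mL/min.
ombisartan: < 45 mL/min → 35% of 300 mg = 105 mg.
caricillin: 30–59 mL/min → 30% of 1500 mg = 450 mg.
Total = 105 + 450 = 555 mg.

555 mg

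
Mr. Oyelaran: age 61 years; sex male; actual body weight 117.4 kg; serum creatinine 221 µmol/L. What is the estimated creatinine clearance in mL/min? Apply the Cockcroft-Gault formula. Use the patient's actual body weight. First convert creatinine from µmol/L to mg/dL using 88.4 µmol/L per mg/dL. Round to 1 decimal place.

SCr = 221 / 88.4 = 2.5 mg/dL
CrCl = (140 − 61) × 117.4 / (72 × 2.5) = 9274.6 / 180.00 ≈ 51.5 mL/min

51.5 mL/min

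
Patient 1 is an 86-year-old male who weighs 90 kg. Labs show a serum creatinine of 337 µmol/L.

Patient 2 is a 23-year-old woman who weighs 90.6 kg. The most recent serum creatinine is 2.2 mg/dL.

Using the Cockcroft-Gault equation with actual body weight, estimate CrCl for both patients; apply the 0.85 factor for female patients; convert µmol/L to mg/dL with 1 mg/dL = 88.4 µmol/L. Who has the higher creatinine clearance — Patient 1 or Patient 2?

Patient 2

Patient 1: SCr = 337 / 88.4 = 3.812 mg/dL
Patient 1: CrCl = (140 − 86) × 90 / (72 × 3.812) = 4860.0 / 274.46 ≈ 17.7 mL/min
Patient 2: CrCl = (140 − 23) × 90.6 / (72 × 2.2) × 0.85 = 10600.2 / 158.40 × 0.85 ≈ 56.9 mL/min
17.7 vs 56.9 mL/min → Patient 2 is higher.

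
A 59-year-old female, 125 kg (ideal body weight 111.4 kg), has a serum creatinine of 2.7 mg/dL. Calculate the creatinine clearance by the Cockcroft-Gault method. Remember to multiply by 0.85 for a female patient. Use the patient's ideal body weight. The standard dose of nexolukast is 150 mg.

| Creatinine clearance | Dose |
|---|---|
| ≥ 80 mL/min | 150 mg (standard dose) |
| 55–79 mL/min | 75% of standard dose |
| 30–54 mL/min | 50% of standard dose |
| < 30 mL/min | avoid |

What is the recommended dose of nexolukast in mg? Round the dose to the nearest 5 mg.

CrCl = (140 − 59) × 111.4 / (72 × 2.7) × 0.85 = 9023.4 / 194.40 × 0.85 ≈ 39.5 mL/min
CrCl ≈ 39 mL/min → bracket 30–54 mL/min.
50% of 150 mg = 75 mg

75 mg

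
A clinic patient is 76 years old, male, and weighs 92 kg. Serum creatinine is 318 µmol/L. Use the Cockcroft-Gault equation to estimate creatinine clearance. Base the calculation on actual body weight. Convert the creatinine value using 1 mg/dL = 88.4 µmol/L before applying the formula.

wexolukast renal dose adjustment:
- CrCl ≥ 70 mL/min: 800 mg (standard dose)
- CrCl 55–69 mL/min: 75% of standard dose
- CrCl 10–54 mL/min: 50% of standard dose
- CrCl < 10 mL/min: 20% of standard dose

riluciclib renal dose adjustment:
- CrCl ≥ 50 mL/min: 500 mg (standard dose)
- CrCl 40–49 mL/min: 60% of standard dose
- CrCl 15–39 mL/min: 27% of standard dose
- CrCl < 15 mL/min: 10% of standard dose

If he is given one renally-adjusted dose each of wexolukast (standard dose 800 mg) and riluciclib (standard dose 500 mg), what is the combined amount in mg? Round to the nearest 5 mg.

SCr = 318 / 88.4 = 3.597 mg/dL
CrCl = (140 − 76) × 92 / (72 × 3.597) = 5888.0 / 258.98 ≈ 22.7 mL/min
CrCl ≈ 23 mL/min.
wexolukast: 10–54 mL/min → 50% of 800 mg = 400 mg.
riluciclib: 15–39 mL/min → 27% of 500 mg = 135 mg.
Total = 400 + 135 = 535 mg.

535 mg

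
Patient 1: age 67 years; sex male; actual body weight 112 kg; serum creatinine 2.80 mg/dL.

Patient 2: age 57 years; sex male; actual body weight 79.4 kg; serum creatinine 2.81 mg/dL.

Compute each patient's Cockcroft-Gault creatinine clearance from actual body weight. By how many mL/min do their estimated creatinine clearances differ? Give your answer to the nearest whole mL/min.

Patient 1: CrCl = (140 − 67) × 112 / (72 × 2.8) = 8176.0 / 201.60 ≈ 40.6 mL/min
Patient 2: CrCl = (140 − 57) × 79.4 / (72 × 2.81) = 6590.2 / 202.32 ≈ 32.6 mL/min
|40.6 − 32.6| = 8.0 mL/min

8 mL/min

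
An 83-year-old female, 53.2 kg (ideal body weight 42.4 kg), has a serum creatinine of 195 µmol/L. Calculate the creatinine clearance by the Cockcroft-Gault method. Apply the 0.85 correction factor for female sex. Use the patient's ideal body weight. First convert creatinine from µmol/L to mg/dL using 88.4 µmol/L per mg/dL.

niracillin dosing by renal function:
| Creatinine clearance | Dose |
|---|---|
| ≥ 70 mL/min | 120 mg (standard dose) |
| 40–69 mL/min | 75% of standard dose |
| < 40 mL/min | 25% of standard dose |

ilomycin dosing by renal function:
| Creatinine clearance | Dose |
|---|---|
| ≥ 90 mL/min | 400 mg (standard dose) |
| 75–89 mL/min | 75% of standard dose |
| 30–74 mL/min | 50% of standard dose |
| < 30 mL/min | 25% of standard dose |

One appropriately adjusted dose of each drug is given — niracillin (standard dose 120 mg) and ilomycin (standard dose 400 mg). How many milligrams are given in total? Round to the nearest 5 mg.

130 mg

SCr = 195 / 88.4 = 2.206 mg/dL
CrCl = (140 − 83) × 42.4 / (72 × 2.206) × 0.85 = 2416.8 / 158.83 × 0.85 ≈ 12.9 mL/min
CrCl ≈ 13 mL/min.
niracillin: < 40 mL/min → 25% of 120 mg = 30 mg.
ilomycin: < 30 mL/min → 25% of 400 mg = 100 mg.
Total = 30 + 100 = 130 mg.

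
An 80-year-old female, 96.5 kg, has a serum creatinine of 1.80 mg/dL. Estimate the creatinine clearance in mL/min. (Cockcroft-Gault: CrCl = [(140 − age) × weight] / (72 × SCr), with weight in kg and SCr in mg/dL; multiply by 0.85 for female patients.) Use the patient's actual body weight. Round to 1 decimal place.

38.0 mL/min

CrCl = (140 − 80) × 96.5 / (72 × 1.8) × 0.85 = 5790.0 / 129.60 × 0.85 ≈ 38.0 mL/min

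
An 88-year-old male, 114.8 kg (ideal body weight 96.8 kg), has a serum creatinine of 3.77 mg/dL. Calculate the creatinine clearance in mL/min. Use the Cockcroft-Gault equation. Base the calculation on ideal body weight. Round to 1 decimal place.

CrCl = (140 − 88) × 96.8 / (72 × 3.77) = 5033.6 / 271.44 ≈ 18.5 mL/min

18.5 mL/min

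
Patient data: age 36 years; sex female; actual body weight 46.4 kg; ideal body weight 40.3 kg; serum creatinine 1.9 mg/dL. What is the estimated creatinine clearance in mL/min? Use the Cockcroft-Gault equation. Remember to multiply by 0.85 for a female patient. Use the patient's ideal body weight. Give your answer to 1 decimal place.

CrCl = (140 − 36) × 40.3 / (72 × 1.9) × 0.85 = 4191.2 / 136.80 × 0.85 ≈ 26.0 mL/min

26.0 mL/min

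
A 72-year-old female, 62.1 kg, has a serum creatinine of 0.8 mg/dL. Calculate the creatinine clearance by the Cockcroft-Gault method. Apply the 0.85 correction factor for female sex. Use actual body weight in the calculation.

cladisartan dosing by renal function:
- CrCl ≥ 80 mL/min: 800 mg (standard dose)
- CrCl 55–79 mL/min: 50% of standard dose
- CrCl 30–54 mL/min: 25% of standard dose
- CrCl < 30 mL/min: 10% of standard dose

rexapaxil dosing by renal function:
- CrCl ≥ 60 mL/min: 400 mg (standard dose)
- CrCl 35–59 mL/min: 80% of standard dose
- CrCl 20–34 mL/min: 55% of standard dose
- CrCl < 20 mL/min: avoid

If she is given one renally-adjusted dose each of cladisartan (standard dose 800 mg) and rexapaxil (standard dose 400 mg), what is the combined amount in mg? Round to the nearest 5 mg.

CrCl = (140 − 72) × 62.1 / (72 × 0.8) × 0.85 = 4222.8 / 57.60 × 0.85 ≈ 62.3 mL/min
CrCl ≈ 62 mL/min.
cladisartan: 55–79 mL/min → 50% of 800 mg = 400 mg.
rexapaxil: ≥ 60 mL/min → 100% of 400 mg = 400 mg.
Total = 400 + 400 = 800 mg.

800 mg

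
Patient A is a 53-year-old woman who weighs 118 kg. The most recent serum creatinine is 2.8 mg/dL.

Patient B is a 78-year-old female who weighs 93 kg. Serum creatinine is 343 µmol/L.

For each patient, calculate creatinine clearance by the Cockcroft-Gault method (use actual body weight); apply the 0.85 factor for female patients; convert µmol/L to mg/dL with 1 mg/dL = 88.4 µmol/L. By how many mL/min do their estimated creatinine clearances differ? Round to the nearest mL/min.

Patient A: CrCl = (140 − 53) × 118 / (72 × 2.8) × 0.85 = 10266.0 / 201.60 × 0.85 ≈ 43.3 mL/min
Patient B: SCr = 343 / 88.4 = 3.88 mg/dL
Patient B: CrCl = (140 − 78) × 93 / (72 × 3.88) × 0.85 = 5766.0 / 279.36 × 0.85 ≈ 17.5 mL/min
|43.3 − 17.5| = 25.8 mL/min

26 mL/min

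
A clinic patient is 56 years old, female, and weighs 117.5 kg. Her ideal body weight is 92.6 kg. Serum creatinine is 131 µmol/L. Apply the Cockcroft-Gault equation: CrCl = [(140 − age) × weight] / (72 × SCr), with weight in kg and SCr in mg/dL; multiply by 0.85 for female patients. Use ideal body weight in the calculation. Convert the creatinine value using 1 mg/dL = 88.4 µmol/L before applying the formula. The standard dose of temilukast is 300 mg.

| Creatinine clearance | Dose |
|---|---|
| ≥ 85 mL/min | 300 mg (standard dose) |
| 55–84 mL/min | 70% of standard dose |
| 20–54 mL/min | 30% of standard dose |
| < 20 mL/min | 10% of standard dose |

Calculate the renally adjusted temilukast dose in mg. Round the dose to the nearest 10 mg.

SCr = 131 / 88.4 = 1.482 mg/dL
CrCl = (140 − 56) × 92.6 / (72 × 1.482) × 0.85 = 7778.4 / 106.70 × 0.85 ≈ 62.0 mL/min
CrCl ≈ 62 mL/min → bracket 55–84 mL/min.
70% of 300 mg = 210 mg

210 mg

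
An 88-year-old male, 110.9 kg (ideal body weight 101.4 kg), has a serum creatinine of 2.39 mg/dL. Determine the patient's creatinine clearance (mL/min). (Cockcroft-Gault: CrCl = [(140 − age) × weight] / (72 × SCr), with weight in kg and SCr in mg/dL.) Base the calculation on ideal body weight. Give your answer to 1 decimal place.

30.6 mL/min

CrCl = (140 − 88) × 101.4 / (72 × 2.39) = 5272.8 / 172.08 ≈ 30.6 mL/min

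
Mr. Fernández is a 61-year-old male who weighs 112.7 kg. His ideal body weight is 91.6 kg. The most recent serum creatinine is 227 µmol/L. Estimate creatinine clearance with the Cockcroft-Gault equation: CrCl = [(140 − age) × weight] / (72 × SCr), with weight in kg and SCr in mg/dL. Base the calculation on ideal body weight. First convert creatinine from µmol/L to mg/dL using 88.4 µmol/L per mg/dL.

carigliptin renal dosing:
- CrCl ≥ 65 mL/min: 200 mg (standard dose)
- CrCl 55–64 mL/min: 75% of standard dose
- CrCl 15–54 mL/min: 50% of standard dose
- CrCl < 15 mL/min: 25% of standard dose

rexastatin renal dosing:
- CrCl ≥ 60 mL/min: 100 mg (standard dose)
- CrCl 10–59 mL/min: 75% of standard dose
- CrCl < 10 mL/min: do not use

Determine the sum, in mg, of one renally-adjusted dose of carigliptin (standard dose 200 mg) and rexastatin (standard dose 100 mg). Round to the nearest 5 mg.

SCr = 227 / 88.4 = 2.568 mg/dL
CrCl = (140 − 61) × 91.6 / (72 × 2.568) = 7236.4 / 184.90 ≈ 39.1 mL/min
CrCl ≈ 39 mL/min.
carigliptin: 15–54 mL/min → 50% of 200 mg = 100 mg.
rexastatin: 10–59 mL/min → 75% of 100 mg = 75 mg.
Total = 100 + 75 = 175 mg.

175 mg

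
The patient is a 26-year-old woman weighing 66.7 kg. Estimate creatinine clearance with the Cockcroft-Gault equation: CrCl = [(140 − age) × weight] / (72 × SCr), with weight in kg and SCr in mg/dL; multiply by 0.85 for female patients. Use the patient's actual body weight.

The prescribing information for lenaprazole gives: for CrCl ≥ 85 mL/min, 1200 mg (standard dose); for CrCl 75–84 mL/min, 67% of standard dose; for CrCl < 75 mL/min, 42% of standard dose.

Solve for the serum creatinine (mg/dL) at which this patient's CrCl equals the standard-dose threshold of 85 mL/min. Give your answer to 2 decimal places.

Standard dose requires CrCl ≥ 85 mL/min.
Set (140 − 26) × 66.7 × 0.85 / (72 × SCr) = 85
SCr = (140 − 26) × 66.7 × 0.85 / (72 × 85) = 1.056 mg/dL

1.06 mg/dL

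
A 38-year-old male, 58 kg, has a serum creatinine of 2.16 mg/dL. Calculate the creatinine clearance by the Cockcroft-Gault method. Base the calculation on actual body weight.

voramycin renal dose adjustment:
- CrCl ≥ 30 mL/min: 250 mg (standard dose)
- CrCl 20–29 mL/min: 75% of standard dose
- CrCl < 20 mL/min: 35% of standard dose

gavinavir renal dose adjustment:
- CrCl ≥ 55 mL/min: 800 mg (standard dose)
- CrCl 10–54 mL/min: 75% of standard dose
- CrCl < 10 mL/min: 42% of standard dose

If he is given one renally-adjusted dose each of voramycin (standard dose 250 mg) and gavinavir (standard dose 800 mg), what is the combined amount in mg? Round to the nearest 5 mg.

CrCl = (140 − 38) × 58 / (72 × 2.16) = 5916.0 / 155.52 ≈ 38.0 mL/min
CrCl ≈ 38 mL/min.
voramycin: ≥ 30 mL/min → 100% of 250 mg = 250 mg.
gavinavir: 10–54 mL/min → 75% of 800 mg = 600 mg.
Total = 250 + 600 = 850 mg.

850 mg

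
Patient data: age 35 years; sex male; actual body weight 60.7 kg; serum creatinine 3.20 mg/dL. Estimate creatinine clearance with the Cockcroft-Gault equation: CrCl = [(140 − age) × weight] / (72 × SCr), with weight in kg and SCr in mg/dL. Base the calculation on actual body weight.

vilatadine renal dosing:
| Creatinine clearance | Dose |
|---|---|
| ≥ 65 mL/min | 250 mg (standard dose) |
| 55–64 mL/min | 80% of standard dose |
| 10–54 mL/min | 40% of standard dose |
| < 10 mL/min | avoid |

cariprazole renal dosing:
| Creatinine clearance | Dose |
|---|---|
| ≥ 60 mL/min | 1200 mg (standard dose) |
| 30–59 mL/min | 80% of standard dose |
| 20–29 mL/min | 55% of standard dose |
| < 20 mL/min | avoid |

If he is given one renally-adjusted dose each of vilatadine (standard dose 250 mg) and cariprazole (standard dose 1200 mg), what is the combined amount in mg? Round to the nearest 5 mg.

CrCl = (140 − 35) × 60.7 / (72 × 3.2) = 6373.5 / 230.40 ≈ 27.7 mL/min
CrCl ≈ 28 mL/min.
vilatadine: 10–54 mL/min → 40% of 250 mg = 100 mg.
cariprazole: 20–29 mL/min → 55% of 1200 mg = 660 mg.
Total = 100 + 660 = 760 mg.

760 mg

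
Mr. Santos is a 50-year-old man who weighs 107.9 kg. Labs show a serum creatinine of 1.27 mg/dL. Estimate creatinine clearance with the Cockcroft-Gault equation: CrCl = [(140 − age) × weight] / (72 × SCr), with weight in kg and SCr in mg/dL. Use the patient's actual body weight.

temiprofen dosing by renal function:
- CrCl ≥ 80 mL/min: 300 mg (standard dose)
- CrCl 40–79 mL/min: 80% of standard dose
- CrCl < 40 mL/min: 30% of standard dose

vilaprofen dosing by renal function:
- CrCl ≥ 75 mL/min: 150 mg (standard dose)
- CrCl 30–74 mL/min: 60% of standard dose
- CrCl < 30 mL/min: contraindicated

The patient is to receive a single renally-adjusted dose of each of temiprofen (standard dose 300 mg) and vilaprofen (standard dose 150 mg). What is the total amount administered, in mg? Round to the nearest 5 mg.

450 mg

CrCl = (140 − 50) × 107.9 / (72 × 1.27) = 9711.0 / 91.44 ≈ 106.2 mL/min
CrCl ≈ 106 mL/min.
temiprofen: ≥ 80 mL/min → 100% of 300 mg = 300 mg.
vilaprofen: ≥ 75 mL/min → 100% of 150 mg = 150 mg.
Total = 300 + 150 = 450 mg.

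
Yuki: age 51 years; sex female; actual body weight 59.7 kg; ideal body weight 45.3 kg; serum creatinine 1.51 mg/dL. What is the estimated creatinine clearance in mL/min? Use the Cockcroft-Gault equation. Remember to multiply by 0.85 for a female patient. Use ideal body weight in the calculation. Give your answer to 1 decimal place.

CrCl = (140 − 51) × 45.3 / (72 × 1.51) × 0.85 = 4031.7 / 108.72 × 0.85 ≈ 31.5 mL/min

31.5 mL/min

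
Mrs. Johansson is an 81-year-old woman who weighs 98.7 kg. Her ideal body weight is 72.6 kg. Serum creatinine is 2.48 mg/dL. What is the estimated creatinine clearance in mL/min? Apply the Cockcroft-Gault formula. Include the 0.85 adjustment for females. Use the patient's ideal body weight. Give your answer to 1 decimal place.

CrCl = (140 − 81) × 72.6 / (72 × 2.48) × 0.85 = 4283.4 / 178.56 × 0.85 ≈ 20.4 mL/min

20.4 mL/min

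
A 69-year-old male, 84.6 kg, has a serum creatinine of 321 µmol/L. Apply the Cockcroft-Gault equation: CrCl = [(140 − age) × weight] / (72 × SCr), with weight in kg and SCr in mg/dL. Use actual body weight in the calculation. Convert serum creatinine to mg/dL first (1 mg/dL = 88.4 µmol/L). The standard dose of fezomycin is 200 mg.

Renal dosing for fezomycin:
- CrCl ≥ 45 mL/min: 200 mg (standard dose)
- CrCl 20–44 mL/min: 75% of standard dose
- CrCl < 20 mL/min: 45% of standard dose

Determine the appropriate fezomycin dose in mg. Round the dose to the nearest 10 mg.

SCr = 321 / 88.4 = 3.631 mg/dL
CrCl = (140 − 69) × 84.6 / (72 × 3.631) = 6006.6 / 261.43 ≈ 23.0 mL/min
CrCl ≈ 23 mL/min → bracket 20–44 mL/min.
75% of 200 mg = 150 mg

150 mg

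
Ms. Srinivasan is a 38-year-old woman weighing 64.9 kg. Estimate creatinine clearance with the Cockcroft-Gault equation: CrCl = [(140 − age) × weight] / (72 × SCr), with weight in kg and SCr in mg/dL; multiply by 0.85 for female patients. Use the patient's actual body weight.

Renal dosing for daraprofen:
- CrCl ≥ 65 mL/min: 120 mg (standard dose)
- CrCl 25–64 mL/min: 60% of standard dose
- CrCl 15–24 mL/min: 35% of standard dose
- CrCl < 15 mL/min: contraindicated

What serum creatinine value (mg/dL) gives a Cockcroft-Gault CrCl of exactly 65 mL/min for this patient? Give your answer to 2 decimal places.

Standard dose requires CrCl ≥ 65 mL/min.
Set (140 − 38) × 64.9 × 0.85 / (72 × SCr) = 65
SCr = (140 − 38) × 64.9 × 0.85 / (72 × 65) = 1.202 mg/dL

1.20 mg/dL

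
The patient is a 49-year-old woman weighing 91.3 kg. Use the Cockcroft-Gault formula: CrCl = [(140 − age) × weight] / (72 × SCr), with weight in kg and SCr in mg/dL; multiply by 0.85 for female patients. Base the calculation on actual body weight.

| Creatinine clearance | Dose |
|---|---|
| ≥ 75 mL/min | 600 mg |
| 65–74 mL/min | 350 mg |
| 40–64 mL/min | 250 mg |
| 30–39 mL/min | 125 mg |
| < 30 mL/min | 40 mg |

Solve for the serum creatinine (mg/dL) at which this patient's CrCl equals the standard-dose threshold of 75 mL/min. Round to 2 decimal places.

1.31 mg/dL

Standard dose requires CrCl ≥ 75 mL/min.
Set (140 − 49) × 91.3 × 0.85 / (72 × SCr) = 75
SCr = (140 − 49) × 91.3 × 0.85 / (72 × 75) = 1.308 mg/dL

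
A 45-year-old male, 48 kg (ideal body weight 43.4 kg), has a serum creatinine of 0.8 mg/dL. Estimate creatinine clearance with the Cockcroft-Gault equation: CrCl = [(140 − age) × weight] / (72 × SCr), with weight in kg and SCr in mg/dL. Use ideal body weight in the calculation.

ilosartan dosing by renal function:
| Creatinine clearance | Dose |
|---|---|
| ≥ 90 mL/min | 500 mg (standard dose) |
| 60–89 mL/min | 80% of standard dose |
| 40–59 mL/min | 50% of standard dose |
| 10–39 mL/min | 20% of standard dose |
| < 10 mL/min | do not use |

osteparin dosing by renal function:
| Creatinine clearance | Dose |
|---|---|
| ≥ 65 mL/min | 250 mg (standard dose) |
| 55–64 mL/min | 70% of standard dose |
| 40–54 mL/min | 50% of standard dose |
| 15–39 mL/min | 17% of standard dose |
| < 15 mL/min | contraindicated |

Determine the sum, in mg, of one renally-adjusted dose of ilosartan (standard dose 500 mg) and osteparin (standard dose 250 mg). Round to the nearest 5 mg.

650 mg

CrCl = (140 − 45) × 43.4 / (72 × 0.8) = 4123.0 / 57.60 ≈ 71.6 mL/min
CrCl ≈ 72 mL/min.
ilosartan: 60–89 mL/min → 80% of 500 mg = 400 mg.
osteparin: ≥ 65 mL/min → 100% of 250 mg = 250 mg.
Total = 400 + 250 = 650 mg.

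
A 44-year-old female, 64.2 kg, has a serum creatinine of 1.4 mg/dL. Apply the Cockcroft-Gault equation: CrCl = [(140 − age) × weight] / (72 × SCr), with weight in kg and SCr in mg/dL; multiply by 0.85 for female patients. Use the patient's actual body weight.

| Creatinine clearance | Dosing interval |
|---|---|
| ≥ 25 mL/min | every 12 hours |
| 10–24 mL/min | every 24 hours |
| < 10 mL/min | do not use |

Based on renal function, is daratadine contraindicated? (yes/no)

CrCl = (140 − 44) × 64.2 / (72 × 1.4) × 0.85 = 6163.2 / 100.80 × 0.85 ≈ 52.0 mL/min
CrCl ≈ 52 mL/min, which is ≥ 10 mL/min.

no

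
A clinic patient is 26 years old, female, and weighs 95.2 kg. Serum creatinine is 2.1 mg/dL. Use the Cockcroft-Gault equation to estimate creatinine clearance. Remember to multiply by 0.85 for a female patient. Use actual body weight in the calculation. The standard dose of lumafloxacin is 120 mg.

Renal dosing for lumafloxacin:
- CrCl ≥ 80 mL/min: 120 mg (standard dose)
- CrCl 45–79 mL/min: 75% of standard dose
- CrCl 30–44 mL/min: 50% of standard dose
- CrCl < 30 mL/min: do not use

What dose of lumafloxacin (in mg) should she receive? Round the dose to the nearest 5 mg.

CrCl = (140 − 26) × 95.2 / (72 × 2.1) × 0.85 = 10852.8 / 151.20 × 0.85 ≈ 61.0 mL/min
CrCl ≈ 61 mL/min → bracket 45–79 mL/min.
75% of 120 mg = 90 mg

90 mg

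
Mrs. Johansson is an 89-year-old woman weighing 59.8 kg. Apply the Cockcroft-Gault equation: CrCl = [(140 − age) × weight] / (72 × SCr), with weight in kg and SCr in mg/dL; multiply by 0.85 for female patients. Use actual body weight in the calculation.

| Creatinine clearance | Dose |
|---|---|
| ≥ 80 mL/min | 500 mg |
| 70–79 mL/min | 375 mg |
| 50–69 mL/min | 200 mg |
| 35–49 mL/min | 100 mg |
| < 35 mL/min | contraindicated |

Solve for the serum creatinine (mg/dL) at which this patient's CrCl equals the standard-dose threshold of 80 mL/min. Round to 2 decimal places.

0.45 mg/dL

Standard dose requires CrCl ≥ 80 mL/min.
Set (140 − 89) × 59.8 × 0.85 / (72 × SCr) = 80
SCr = (140 − 89) × 59.8 × 0.85 / (72 × 80) = 0.450 mg/dL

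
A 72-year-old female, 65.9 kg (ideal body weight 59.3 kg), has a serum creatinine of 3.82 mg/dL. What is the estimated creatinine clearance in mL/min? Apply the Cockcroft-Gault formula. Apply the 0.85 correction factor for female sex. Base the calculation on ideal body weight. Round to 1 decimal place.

CrCl = (140 − 72) × 59.3 / (72 × 3.82) × 0.85 = 4032.4 / 275.04 × 0.85 ≈ 12.5 mL/min

12.5 mL/min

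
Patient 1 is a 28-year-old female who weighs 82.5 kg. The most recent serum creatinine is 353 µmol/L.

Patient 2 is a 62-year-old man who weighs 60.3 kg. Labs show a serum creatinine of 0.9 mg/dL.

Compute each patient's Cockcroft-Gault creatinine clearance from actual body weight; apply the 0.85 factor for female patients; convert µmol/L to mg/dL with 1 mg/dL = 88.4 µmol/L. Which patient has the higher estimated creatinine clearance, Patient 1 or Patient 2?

Patient 2

Patient 1: SCr = 353 / 88.4 = 3.993 mg/dL
Patient 1: CrCl = (140 − 28) × 82.5 / (72 × 3.993) × 0.85 = 9240.0 / 287.50 × 0.85 ≈ 27.3 mL/min
Patient 2: CrCl = (140 − 62) × 60.3 / (72 × 0.9) = 4703.4 / 64.80 ≈ 72.6 mL/min
27.3 vs 72.6 mL/min → Patient 2 is higher.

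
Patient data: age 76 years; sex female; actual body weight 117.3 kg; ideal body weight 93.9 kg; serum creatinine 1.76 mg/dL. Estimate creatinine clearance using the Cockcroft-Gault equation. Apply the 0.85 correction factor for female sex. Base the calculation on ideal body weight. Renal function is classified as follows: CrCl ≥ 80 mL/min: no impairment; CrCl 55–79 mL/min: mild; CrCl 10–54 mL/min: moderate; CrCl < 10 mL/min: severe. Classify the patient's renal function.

CrCl = (140 − 76) × 93.9 / (72 × 1.76) × 0.85 = 6009.6 / 126.72 × 0.85 ≈ 40.3 mL/min
40 mL/min falls in the 'moderate' range.

moderate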